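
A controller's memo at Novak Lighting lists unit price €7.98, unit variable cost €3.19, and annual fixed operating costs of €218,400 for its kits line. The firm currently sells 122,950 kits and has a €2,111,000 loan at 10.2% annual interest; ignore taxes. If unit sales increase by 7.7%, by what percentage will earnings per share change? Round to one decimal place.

At 122,950 units, contribution = 122,950 × €4.79 = €588,930.50.
Operating income = contribution − fixed costs = €588,930.50 − €218,400 = €370,530.50.
After interest of €215,322.00, pre-tax earnings = €155,208.50.
Degree of combined leverage = contribution ÷ (EBIT − I) = €588,930.50 ÷ €155,208.50 = 3.7944.
EPS therefore changes by 3.7944 × (+7.7%) = +29.2%.

+29.2%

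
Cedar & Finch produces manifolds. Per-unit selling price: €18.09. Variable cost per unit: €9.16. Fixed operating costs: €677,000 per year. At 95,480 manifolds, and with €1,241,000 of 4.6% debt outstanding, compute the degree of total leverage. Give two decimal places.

Total contribution margin = 95,480 × €8.93 = €852,636.40.
Subtracting fixed costs: EBIT = €852,636.40 − €677,000 = €175,636.40. Interest = €57,086.00, so EBIT − I = €118,550.40.
DCL = contribution ÷ (EBIT − I) = €852,636.40 ÷ €118,550.40 = 7.1922.

7.19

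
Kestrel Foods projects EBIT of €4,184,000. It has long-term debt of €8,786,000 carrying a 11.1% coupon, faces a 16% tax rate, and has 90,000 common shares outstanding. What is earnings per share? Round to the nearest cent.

Interest = €975,246.00, so EBT = €4,184,000 − €975,246.00 = €3,208,754.00.
Net income = €3,208,754.00 × (1 − 0.16) = €2,695,353.36.
EPS = €2,695,353.36 ÷ 90,000 = €29.95.

€29.95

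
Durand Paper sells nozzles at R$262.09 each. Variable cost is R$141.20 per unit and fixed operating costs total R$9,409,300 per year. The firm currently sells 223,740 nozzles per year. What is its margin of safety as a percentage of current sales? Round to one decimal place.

65.2%

Each unit contributes R$262.09 − R$141.20 = R$120.89. Break-even units = R$9,409,300 ÷ R$120.89 = 77,833.57; break-even revenue = 77,833.57 × R$262.09 = R$20,399,399.76.
Current sales = 223,740 × R$262.09 = R$58,640,016.60.
Margin of safety = (R$58,640,016.60 − R$20,399,399.76) ÷ R$58,640,016.60 = 65.2%.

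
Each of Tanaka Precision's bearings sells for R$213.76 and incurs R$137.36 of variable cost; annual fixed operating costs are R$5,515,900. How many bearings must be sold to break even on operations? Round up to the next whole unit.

Unit CM = price − variable cost = R$213.76 − R$137.36 = R$76.40.
Break-even Q = R$5,515,900 / R$76.40 = 72,197.64 → 72,198 bearings.

72,198 bearings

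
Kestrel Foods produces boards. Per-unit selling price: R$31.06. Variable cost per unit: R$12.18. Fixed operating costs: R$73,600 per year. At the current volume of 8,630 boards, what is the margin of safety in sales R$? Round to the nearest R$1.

Unit CM = price − variable cost = R$31.06 − R$12.18 = R$18.88. Break-even units = R$73,600 ÷ R$18.88 = 3,898.31; break-even revenue = 3,898.31 × R$31.06 = R$121,081.36.
Current sales = 8,630 × R$31.06 = R$268,047.80.
Margin of safety = R$268,047.80 − R$121,081.36 = R$146,966.

R$146,966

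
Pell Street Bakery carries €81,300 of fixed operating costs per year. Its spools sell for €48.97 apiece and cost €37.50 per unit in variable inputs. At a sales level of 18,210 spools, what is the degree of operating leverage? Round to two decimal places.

Contribution at this volume is 18,210 × €11.47 = €208,868.70.
Operating income = contribution − fixed costs = €208,868.70 − €81,300 = €127,568.70.
Degree of operating leverage = €208,868.70 / €127,568.70 = 1.6373.

1.64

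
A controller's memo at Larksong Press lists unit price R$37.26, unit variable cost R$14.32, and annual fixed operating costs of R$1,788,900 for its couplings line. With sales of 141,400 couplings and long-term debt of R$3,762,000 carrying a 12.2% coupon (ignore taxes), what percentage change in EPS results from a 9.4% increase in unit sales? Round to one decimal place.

+30.6%

Total contribution margin = 141,400 × R$22.94 = R$3,243,716.00.
EBIT = R$3,243,716.00 − R$1,788,900 = R$1,454,816.00.
After interest of R$458,964.00, pre-tax earnings = R$995,852.00.
Degree of combined leverage = contribution ÷ (EBIT − I) = R$3,243,716.00 ÷ R$995,852.00 = 3.2572.
%ΔEPS = DCL × %ΔSales = 3.2572 × +9.4% = +30.6%.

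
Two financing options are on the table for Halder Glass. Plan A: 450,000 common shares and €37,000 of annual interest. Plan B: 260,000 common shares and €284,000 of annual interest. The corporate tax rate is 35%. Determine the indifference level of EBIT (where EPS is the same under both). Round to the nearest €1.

Set EPS_A = EPS_B: (EBIT − €37,000)(1 − 0.35) ÷ 450,000 = (EBIT − €284,000)(1 − 0.35) ÷ 260,000.
Cancelling (1 − t) and cross-multiplying: 260,000·(EBIT − 37,000) = 450,000·(EBIT − 284,000).
EBIT × (450,000 − 260,000) = 284,000 × 450,000 − 37,000 × 260,000 = 118,180,000,000, so EBIT = 118,180,000,000 ÷ 190,000 = 622,000.00.

€622,000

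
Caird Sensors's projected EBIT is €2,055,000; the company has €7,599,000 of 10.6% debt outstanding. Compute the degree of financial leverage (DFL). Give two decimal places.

Annual interest charges come to €805,494.00.
DFL = EBIT ÷ (EBIT − I) = €2,055,000 ÷ (€2,055,000 − €805,494.00) = €2,055,000 ÷ €1,249,506.00 = 1.6446.

1.64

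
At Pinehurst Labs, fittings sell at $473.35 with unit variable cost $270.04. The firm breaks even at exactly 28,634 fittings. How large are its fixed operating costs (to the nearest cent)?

$5,821,578.54

Each unit contributes $473.35 − $270.04 = $203.31.
Fixed costs = break-even units × CM = 28,634 × $203.31 = $5,821,578.54.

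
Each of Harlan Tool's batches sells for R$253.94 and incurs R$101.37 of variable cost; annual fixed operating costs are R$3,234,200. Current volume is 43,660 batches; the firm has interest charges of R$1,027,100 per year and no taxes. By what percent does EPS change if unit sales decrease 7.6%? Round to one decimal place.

-21.1%

At 43,660 units, contribution = 43,660 × R$152.57 = R$6,661,206.20.
EBIT = R$6,661,206.20 − R$3,234,200 = R$3,427,006.20.
After interest of R$1,027,100.00, pre-tax earnings = R$2,399,906.20.
Degree of combined leverage = contribution ÷ (EBIT − I) = R$6,661,206.20 ÷ R$2,399,906.20 = 2.7756.
EPS therefore changes by 2.7756 × (-7.6%) = -21.1%.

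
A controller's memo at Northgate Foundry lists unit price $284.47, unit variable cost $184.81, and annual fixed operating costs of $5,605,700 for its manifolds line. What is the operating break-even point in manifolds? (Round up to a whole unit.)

Each unit contributes $284.47 − $184.81 = $99.66.
Break-even Q = $5,605,700 / $99.66 = 56,248.24 → 56,249 manifolds.

56,249 manifolds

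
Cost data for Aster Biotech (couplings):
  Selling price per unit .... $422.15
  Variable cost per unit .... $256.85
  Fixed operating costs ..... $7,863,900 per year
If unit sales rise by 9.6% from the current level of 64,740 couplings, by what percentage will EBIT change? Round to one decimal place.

+36.2%

Total contribution margin = 64,740 × $165.30 = $10,701,522.00.
EBIT = $10,701,522.00 − $7,863,900 = $2,837,622.00.
DOL = contribution ÷ EBIT = $10,701,522.00 ÷ $2,837,622.00 = 3.7713.
%ΔEBIT = DOL × %ΔSales = 3.7713 × +9.6% = +36.2%.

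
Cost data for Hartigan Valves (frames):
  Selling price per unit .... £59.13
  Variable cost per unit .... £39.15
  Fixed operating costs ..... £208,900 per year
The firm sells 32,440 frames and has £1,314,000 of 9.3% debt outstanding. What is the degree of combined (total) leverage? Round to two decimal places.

At 32,440 units, contribution = 32,440 × £19.98 = £648,151.20.
Subtracting fixed costs: EBIT = £648,151.20 − £208,900 = £439,251.20. Interest = £122,202.00, so EBIT − I = £317,049.20.
Degree of total leverage = total CM / (EBIT − interest) = £648,151.20 / £317,049.20 = 2.0443.

2.04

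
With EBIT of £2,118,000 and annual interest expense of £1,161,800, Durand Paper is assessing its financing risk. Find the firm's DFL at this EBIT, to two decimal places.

2.22

Annual interest charges come to £1,161,800.00.
Degree of financial leverage = EBIT / (EBIT − interest) = £2,118,000 / £956,200.00 = 2.2150.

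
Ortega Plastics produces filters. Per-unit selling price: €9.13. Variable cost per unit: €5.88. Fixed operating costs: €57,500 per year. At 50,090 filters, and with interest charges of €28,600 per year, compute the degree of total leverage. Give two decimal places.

2.12

Total contribution margin = 50,090 × €3.25 = €162,792.50.
EBIT = €162,792.50 − €57,500 = €105,292.50. Interest = €28,600.00.
DOL = €162,792.50 ÷ €105,292.50 = 1.5461; DFL = €105,292.50 ÷ €76,692.50 = 1.3729.
DCL = DOL × DFL = 1.5461 × 1.3729 = 2.1226.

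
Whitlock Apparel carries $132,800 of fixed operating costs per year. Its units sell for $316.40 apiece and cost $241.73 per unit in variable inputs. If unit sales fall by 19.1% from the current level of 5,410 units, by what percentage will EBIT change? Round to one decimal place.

Contribution at this volume is 5,410 × $74.67 = $403,964.70.
Operating income = contribution − fixed costs = $403,964.70 − $132,800 = $271,164.70.
DOL = contribution ÷ EBIT = $403,964.70 ÷ $271,164.70 = 1.4897.
%ΔEBIT = DOL × %ΔSales = 1.4897 × -19.1% = -28.5%.

-28.5%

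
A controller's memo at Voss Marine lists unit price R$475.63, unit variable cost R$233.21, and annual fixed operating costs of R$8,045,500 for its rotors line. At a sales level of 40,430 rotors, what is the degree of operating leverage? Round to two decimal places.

5.58

At 40,430 units, contribution = 40,430 × R$242.42 = R$9,801,040.60.
Subtracting fixed costs: EBIT = R$9,801,040.60 − R$8,045,500 = R$1,755,540.60.
So DOL = total CM / EBIT = R$9,801,040.60 / R$1,755,540.60 = 5.5829.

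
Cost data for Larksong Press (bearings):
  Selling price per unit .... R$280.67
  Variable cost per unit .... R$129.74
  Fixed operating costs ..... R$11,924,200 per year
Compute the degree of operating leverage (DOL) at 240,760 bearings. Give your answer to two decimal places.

1.49

Total contribution margin = 240,760 × R$150.93 = R$36,337,906.80.
EBIT = R$36,337,906.80 − R$11,924,200 = R$24,413,706.80.
Degree of operating leverage = R$36,337,906.80 / R$24,413,706.80 = 1.4884.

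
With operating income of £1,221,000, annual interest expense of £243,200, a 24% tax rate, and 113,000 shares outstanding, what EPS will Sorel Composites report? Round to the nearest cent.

Pre-tax income = £1,221,000 − £243,200.00 = £977,800.00.
Net income = £977,800.00 × (1 − 0.24) = £743,128.00.
Per share: £743,128.00 / 113,000 shares = £6.58.

£6.58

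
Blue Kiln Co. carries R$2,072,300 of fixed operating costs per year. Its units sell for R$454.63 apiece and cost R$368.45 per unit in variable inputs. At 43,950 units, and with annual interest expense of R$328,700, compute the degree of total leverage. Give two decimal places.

2.73

At 43,950 units, contribution = 43,950 × R$86.18 = R$3,787,611.00.
EBIT = R$3,787,611.00 − R$2,072,300 = R$1,715,311.00. Interest = R$328,700.00, so EBIT − I = R$1,386,611.00.
Degree of total leverage = total CM / (EBIT − interest) = R$3,787,611.00 / R$1,386,611.00 = 2.7316.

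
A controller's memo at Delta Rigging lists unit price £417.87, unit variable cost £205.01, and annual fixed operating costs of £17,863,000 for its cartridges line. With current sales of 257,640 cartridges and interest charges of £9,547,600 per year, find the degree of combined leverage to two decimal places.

2.00

Contribution at this volume is 257,640 × £212.86 = £54,841,250.40.
Subtracting fixed costs: EBIT = £54,841,250.40 − £17,863,000 = £36,978,250.40. Interest = £9,547,600.00, so EBIT − I = £27,430,650.40.
Degree of total leverage = total CM / (EBIT − interest) = £54,841,250.40 / £27,430,650.40 = 1.9993.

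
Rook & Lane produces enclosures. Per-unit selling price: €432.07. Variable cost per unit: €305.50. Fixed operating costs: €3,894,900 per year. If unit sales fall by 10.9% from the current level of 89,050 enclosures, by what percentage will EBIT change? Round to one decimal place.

-16.7%

Contribution at this volume is 89,050 × €126.57 = €11,271,058.50.
Operating income = contribution − fixed costs = €11,271,058.50 − €3,894,900 = €7,376,158.50.
So DOL = total CM / EBIT = €11,271,058.50 / €7,376,158.50 = 1.5280.
Operating income changes by 1.5280 × -10.9% = -16.7%.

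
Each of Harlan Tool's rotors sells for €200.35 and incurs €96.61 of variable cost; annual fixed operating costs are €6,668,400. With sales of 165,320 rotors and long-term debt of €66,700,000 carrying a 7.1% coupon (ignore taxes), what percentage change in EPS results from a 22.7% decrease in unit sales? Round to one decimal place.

-67.8%

Contribution at this volume is 165,320 × €103.74 = €17,150,296.80.
EBIT = €17,150,296.80 − €6,668,400 = €10,481,896.80.
After interest of €4,735,700.00, pre-tax earnings = €5,746,196.80.
Degree of combined leverage = contribution ÷ (EBIT − I) = €17,150,296.80 ÷ €5,746,196.80 = 2.9846.
EPS therefore changes by 2.9846 × (-22.7%) = -67.8%.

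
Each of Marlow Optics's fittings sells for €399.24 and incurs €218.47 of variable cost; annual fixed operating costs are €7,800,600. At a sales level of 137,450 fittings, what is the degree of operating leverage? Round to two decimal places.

At 137,450 units, contribution = 137,450 × €180.77 = €24,846,836.50.
EBIT = €24,846,836.50 − €7,800,600 = €17,046,236.50.
DOL = contribution ÷ EBIT = €24,846,836.50 ÷ €17,046,236.50 = 1.4576.

1.46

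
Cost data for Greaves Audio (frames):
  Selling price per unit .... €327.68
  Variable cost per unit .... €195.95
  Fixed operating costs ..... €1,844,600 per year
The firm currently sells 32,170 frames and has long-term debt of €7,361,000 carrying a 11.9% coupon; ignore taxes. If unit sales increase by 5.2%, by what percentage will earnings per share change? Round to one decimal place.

Contribution at this volume is 32,170 × €131.73 = €4,237,754.10.
Operating income = contribution − fixed costs = €4,237,754.10 − €1,844,600 = €2,393,154.10.
Interest = €875,959.00, so EBIT − I = €1,517,195.10.
DCL = total CM / (EBIT − I) = €4,237,754.10 / €1,517,195.10 = 2.7932.
%ΔEPS = DCL × %ΔSales = 2.7932 × +5.2% = +14.5%.

+14.5%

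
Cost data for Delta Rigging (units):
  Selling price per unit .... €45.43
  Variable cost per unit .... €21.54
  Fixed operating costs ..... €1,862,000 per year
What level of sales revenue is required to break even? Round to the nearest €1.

CM per unit = €45.43 − €21.54 = €23.89; CM ratio = €23.89 / €45.43 = 0.5259.
Break-even revenue = fixed costs × price ÷ CM = €1,862,000 × €45.43 ÷ €23.89 = €3,540,840.

€3,540,840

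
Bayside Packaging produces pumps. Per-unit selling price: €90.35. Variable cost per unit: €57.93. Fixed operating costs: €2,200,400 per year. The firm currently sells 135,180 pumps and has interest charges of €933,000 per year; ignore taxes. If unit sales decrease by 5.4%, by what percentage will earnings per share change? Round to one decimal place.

-18.9%

At 135,180 units, contribution = 135,180 × €32.42 = €4,382,535.60.
Operating income = contribution − fixed costs = €4,382,535.60 − €2,200,400 = €2,182,135.60.
After interest of €933,000.00, pre-tax earnings = €1,249,135.60.
DCL = total CM / (EBIT − I) = €4,382,535.60 / €1,249,135.60 = 3.5085.
EPS therefore changes by 3.5085 × (-5.4%) = -18.9%.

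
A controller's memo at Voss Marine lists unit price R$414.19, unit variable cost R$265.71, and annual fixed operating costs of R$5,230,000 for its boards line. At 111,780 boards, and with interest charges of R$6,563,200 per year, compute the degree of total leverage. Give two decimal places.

Total contribution margin = 111,780 × R$148.48 = R$16,597,094.40.
Subtracting fixed costs: EBIT = R$16,597,094.40 − R$5,230,000 = R$11,367,094.40. Interest = R$6,563,200.00.
DOL = R$16,597,094.40 ÷ R$11,367,094.40 = 1.4601; DFL = R$11,367,094.40 ÷ R$4,803,894.40 = 2.3662.
DCL = DOL × DFL = 1.4601 × 2.3662 = 3.4549.

3.45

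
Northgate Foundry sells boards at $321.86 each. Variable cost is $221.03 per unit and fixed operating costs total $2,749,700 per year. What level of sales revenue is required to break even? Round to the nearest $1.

CM per unit = $321.86 − $221.03 = $100.83; CM ratio = $100.83 / $321.86 = 0.3133.
Break-even sales = FC ÷ CM ratio = $2,749,700 × $321.86 / $100.83 = $8,777,333.

$8,777,333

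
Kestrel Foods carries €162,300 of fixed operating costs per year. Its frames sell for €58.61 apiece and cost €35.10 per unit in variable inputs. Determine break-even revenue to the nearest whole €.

Contribution margin per unit = €58.61 − €35.10 = €23.51, a CM ratio of €23.51 ÷ €58.61 = 0.4011.
Break-even sales = FC ÷ CM ratio = €162,300 × €58.61 / €23.51 = €404,611.

€404,611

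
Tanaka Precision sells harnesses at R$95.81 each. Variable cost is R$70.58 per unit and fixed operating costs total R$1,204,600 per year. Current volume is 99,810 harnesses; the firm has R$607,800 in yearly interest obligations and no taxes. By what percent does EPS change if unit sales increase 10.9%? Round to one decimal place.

+38.9%

Contribution at this volume is 99,810 × R$25.23 = R$2,518,206.30.
Subtracting fixed costs: EBIT = R$2,518,206.30 − R$1,204,600 = R$1,313,606.30.
Interest = R$607,800.00, so EBIT − I = R$705,806.30.
DCL = total CM / (EBIT − I) = R$2,518,206.30 / R$705,806.30 = 3.5678.
EPS therefore changes by 3.5678 × (+10.9%) = +38.9%.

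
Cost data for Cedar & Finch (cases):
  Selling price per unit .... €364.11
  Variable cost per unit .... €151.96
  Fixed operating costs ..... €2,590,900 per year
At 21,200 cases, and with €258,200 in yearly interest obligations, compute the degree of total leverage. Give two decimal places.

Contribution at this volume is 21,200 × €212.15 = €4,497,580.00.
Subtracting fixed costs: EBIT = €4,497,580.00 − €2,590,900 = €1,906,680.00. Interest = €258,200.00.
DOL = €4,497,580.00 ÷ €1,906,680.00 = 2.3589; DFL = €1,906,680.00 ÷ €1,648,480.00 = 1.1566.
DCL = DOL × DFL = 2.3589 × 1.1566 = 2.7283.

2.73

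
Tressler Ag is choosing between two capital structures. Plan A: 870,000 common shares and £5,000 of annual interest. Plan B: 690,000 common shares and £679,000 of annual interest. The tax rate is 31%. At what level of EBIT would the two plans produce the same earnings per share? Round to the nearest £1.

£3,262,667

At indifference, (EBIT − 5,000)(1 − t)/870,000 = (EBIT − 679,000)(1 − t)/690,000.
The (1 − t) factor cancels: (EBIT − 5,000) × 690,000 = (EBIT − 679,000) × 870,000.
Solving, EBIT = (679,000·870,000 − 5,000·690,000) / (870,000 − 690,000) = 587,280,000,000 / 180,000 = 3,262,666.67.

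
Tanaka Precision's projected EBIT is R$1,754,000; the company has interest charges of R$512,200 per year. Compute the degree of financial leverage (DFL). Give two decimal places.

1.41

Annual interest charges come to R$512,200.00.
Degree of financial leverage = EBIT / (EBIT − interest) = R$1,754,000 / R$1,241,800.00 = 1.4125.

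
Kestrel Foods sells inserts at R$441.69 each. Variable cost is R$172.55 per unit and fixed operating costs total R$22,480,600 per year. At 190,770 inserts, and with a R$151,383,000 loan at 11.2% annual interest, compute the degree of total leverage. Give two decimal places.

4.31

Contribution at this volume is 190,770 × R$269.14 = R$51,343,837.80.
EBIT = R$51,343,837.80 − R$22,480,600 = R$28,863,237.80. Interest = R$16,954,896.00.
DOL = R$51,343,837.80 ÷ R$28,863,237.80 = 1.7789; DFL = R$28,863,237.80 ÷ R$11,908,341.80 = 2.4238.
Combined leverage = 1.7789 × 2.4238 = 4.3117.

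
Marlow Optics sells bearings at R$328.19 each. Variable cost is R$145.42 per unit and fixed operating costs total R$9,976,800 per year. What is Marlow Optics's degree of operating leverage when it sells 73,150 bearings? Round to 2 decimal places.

3.94

At 73,150 units, contribution = 73,150 × R$182.77 = R$13,369,625.50.
Subtracting fixed costs: EBIT = R$13,369,625.50 − R$9,976,800 = R$3,392,825.50.
Degree of operating leverage = R$13,369,625.50 / R$3,392,825.50 = 3.9406.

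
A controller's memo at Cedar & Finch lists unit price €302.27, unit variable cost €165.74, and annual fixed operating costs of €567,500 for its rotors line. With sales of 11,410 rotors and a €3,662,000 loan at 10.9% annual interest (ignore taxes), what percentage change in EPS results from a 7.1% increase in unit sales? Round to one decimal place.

Total contribution margin = 11,410 × €136.53 = €1,557,807.30.
Subtracting fixed costs: EBIT = €1,557,807.30 − €567,500 = €990,307.30.
After interest of €399,158.00, pre-tax earnings = €591,149.30.
Degree of combined leverage = contribution ÷ (EBIT − I) = €1,557,807.30 ÷ €591,149.30 = 2.6352.
%ΔEPS = DCL × %ΔSales = 2.6352 × +7.1% = +18.7%.

+18.7%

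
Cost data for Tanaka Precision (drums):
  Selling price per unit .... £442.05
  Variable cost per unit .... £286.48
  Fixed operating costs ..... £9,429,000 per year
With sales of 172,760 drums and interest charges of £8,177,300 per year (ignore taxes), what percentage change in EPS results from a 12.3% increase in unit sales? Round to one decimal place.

+35.7%

Total contribution margin = 172,760 × £155.57 = £26,876,273.20.
Operating income = contribution − fixed costs = £26,876,273.20 − £9,429,000 = £17,447,273.20.
Interest = £8,177,300.00, so EBIT − I = £9,269,973.20.
Degree of combined leverage = contribution ÷ (EBIT − I) = £26,876,273.20 ÷ £9,269,973.20 = 2.8993.
%ΔEPS = DCL × %ΔSales = 2.8993 × +12.3% = +35.7%.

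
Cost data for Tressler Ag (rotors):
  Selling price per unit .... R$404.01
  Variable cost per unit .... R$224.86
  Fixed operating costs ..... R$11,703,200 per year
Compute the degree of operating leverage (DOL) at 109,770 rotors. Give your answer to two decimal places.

2.47

At 109,770 units, contribution = 109,770 × R$179.15 = R$19,665,295.50.
EBIT = R$19,665,295.50 − R$11,703,200 = R$7,962,095.50.
DOL = contribution ÷ EBIT = R$19,665,295.50 ÷ R$7,962,095.50 = 2.4699.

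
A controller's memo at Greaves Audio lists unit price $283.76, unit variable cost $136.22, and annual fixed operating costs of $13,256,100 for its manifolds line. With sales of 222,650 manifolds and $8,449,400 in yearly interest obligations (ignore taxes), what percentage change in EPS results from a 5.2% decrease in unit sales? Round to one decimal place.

Total contribution margin = 222,650 × $147.54 = $32,849,781.00.
Subtracting fixed costs: EBIT = $32,849,781.00 − $13,256,100 = $19,593,681.00.
Interest = $8,449,400.00, so EBIT − I = $11,144,281.00.
DCL = total CM / (EBIT − I) = $32,849,781.00 / $11,144,281.00 = 2.9477.
EPS therefore changes by 2.9477 × (-5.2%) = -15.3%.

-15.3%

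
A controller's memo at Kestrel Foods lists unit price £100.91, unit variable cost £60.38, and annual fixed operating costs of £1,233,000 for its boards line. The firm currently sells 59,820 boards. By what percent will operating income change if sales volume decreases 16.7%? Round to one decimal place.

-34.0%

Total contribution margin = 59,820 × £40.53 = £2,424,504.60.
EBIT = £2,424,504.60 − £1,233,000 = £1,191,504.60.
DOL = contribution ÷ EBIT = £2,424,504.60 ÷ £1,191,504.60 = 2.0348.
%ΔEBIT = DOL × %ΔSales = 2.0348 × -16.7% = -34.0%.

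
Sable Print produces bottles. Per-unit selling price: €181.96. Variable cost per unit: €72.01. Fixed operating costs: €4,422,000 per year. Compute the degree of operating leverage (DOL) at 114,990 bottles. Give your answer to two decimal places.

1.54

Total contribution margin = 114,990 × €109.95 = €12,643,150.50.
Operating income = contribution − fixed costs = €12,643,150.50 − €4,422,000 = €8,221,150.50.
DOL = contribution ÷ EBIT = €12,643,150.50 ÷ €8,221,150.50 = 1.5379.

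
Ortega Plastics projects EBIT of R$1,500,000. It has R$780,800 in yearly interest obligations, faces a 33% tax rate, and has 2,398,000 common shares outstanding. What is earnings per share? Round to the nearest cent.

R$0.20

Interest = R$780,800.00, so EBT = R$1,500,000 − R$780,800.00 = R$719,200.00.
Net income = R$719,200.00 × (1 − 0.33) = R$481,864.00.
Per share: R$481,864.00 / 2,398,000 shares = R$0.20.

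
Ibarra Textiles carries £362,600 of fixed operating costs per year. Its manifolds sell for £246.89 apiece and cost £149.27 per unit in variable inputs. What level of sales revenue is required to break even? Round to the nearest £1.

£917,049

Contribution margin per unit = £246.89 − £149.27 = £97.62, a CM ratio of £97.62 ÷ £246.89 = 0.3954.
Break-even sales = FC ÷ CM ratio = £362,600 × £246.89 / £97.62 = £917,049.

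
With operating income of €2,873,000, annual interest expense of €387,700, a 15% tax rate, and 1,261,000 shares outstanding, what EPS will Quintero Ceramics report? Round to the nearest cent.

€1.68

Interest = €387,700.00, so EBT = €2,873,000 − €387,700.00 = €2,485,300.00.
Net income = €2,485,300.00 × (1 − 0.15) = €2,112,505.00.
Per share: €2,112,505.00 / 1,261,000 shares = €1.68.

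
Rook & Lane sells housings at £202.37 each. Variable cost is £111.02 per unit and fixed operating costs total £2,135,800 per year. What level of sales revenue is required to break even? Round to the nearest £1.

CM per unit = £202.37 − £111.02 = £91.35; CM ratio = £91.35 / £202.37 = 0.4514.
Break-even revenue = fixed costs × price ÷ CM = £2,135,800 × £202.37 ÷ £91.35 = £4,731,493.

£4,731,493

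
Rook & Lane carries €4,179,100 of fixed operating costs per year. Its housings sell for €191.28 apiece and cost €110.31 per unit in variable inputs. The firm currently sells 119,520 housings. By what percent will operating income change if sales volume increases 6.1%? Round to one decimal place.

+10.7%

At 119,520 units, contribution = 119,520 × €80.97 = €9,677,534.40.
Subtracting fixed costs: EBIT = €9,677,534.40 − €4,179,100 = €5,498,434.40.
Degree of operating leverage = €9,677,534.40 / €5,498,434.40 = 1.7601.
So EBIT moves 1.7601 × (+6.1%) = +10.7%.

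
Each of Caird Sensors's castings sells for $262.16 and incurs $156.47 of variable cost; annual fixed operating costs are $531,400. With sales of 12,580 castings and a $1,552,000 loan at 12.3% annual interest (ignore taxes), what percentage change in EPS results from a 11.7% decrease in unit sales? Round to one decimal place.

-25.6%

Total contribution margin = 12,580 × $105.69 = $1,329,580.20.
Subtracting fixed costs: EBIT = $1,329,580.20 − $531,400 = $798,180.20.
Interest = $190,896.00, so EBIT − I = $607,284.20.
Degree of combined leverage = contribution ÷ (EBIT − I) = $1,329,580.20 ÷ $607,284.20 = 2.1894.
%ΔEPS = DCL × %ΔSales = 2.1894 × -11.7% = -25.6%.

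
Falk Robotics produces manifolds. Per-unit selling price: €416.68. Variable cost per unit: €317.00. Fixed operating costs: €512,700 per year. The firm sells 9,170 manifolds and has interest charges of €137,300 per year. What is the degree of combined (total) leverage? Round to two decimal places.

Contribution at this volume is 9,170 × €99.68 = €914,065.60.
Operating income = contribution − fixed costs = €914,065.60 − €512,700 = €401,365.60. Interest = €137,300.00.
DOL = €914,065.60 ÷ €401,365.60 = 2.2774; DFL = €401,365.60 ÷ €264,065.60 = 1.5199.
DCL = DOL × DFL = 2.2774 × 1.5199 = 3.4614.

3.46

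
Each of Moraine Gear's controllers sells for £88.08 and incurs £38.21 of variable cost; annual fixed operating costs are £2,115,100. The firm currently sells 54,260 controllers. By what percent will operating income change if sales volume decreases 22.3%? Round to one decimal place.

-102.1%

Contribution at this volume is 54,260 × £49.87 = £2,705,946.20.
Subtracting fixed costs: EBIT = £2,705,946.20 − £2,115,100 = £590,846.20.
Degree of operating leverage = £2,705,946.20 / £590,846.20 = 4.5798.
So EBIT moves 4.5798 × (-22.3%) = -102.1%.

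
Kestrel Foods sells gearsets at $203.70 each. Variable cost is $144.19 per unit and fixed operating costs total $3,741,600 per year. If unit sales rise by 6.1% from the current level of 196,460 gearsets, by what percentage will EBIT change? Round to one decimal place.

+9.0%

Total contribution margin = 196,460 × $59.51 = $11,691,334.60.
Operating income = contribution − fixed costs = $11,691,334.60 − $3,741,600 = $7,949,734.60.
So DOL = total CM / EBIT = $11,691,334.60 / $7,949,734.60 = 1.4707.
%ΔEBIT = DOL × %ΔSales = 1.4707 × +6.1% = +9.0%.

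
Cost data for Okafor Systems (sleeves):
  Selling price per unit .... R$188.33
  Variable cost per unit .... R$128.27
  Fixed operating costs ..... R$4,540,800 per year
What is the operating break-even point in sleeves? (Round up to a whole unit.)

75,605 sleeves

Each unit contributes R$188.33 − R$128.27 = R$60.06.
Break-even volume = fixed costs ÷ CM per unit = R$4,540,800 ÷ R$60.06 = 75,604.40, so 75,605 sleeves.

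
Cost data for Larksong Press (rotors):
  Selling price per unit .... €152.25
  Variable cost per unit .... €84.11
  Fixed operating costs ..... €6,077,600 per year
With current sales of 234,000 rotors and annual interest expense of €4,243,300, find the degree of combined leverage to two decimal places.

At 234,000 units, contribution = 234,000 × €68.14 = €15,944,760.00.
EBIT = €15,944,760.00 − €6,077,600 = €9,867,160.00. Interest = €4,243,300.00.
DOL = €15,944,760.00 ÷ €9,867,160.00 = 1.6159; DFL = €9,867,160.00 ÷ €5,623,860.00 = 1.7545.
Combined leverage = 1.6159 × 1.7545 = 2.8351.

2.84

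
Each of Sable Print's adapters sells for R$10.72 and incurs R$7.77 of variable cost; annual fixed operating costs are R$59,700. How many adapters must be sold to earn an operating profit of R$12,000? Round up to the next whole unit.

Each unit contributes R$10.72 − R$7.77 = R$2.95.
Units = (FC + target) / CM = (R$59,700 + R$12,000) / R$2.95 = 24,305.08, so 24,306 adapters.

24,306 adapters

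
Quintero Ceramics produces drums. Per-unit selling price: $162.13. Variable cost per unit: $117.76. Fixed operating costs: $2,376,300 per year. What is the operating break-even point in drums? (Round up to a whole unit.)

Unit CM = price − variable cost = $162.13 − $117.76 = $44.37.
Break-even Q = $2,376,300 / $44.37 = 53,556.46 → 53,557 drums.

53,557 drums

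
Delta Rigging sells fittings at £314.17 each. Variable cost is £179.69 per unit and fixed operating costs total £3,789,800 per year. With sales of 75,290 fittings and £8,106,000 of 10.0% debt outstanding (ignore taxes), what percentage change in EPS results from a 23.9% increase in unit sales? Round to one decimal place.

Total contribution margin = 75,290 × £134.48 = £10,124,999.20.
Subtracting fixed costs: EBIT = £10,124,999.20 − £3,789,800 = £6,335,199.20.
Interest = £810,600.00, so EBIT − I = £5,524,599.20.
Degree of combined leverage = contribution ÷ (EBIT − I) = £10,124,999.20 ÷ £5,524,599.20 = 1.8327.
%ΔEPS = DCL × %ΔSales = 1.8327 × +23.9% = +43.8%.

+43.8%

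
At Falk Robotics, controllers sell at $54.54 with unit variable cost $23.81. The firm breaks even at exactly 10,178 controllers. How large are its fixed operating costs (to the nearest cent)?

$312,769.94

Contribution margin per unit = $54.54 − $23.81 = $30.73.
Fixed costs = break-even units × CM = 10,178 × $30.73 = $312,769.94.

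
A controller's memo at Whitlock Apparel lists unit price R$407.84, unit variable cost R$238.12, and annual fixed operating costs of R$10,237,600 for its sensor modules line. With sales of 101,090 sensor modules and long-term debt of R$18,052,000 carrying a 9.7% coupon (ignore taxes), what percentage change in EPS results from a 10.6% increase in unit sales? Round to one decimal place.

+35.2%

At 101,090 units, contribution = 101,090 × R$169.72 = R$17,156,994.80.
Subtracting fixed costs: EBIT = R$17,156,994.80 − R$10,237,600 = R$6,919,394.80.
After interest of R$1,751,044.00, pre-tax earnings = R$5,168,350.80.
Degree of combined leverage = contribution ÷ (EBIT − I) = R$17,156,994.80 ÷ R$5,168,350.80 = 3.3196.
%ΔEPS = DCL × %ΔSales = 3.3196 × +10.6% = +35.2%.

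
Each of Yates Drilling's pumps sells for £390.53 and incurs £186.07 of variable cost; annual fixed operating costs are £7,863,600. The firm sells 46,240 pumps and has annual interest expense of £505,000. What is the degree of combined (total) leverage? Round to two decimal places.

8.71

Total contribution margin = 46,240 × £204.46 = £9,454,230.40.
Subtracting fixed costs: EBIT = £9,454,230.40 − £7,863,600 = £1,590,630.40. Interest = £505,000.00, so EBIT − I = £1,085,630.40.
DCL = contribution ÷ (EBIT − I) = £9,454,230.40 ÷ £1,085,630.40 = 8.7085.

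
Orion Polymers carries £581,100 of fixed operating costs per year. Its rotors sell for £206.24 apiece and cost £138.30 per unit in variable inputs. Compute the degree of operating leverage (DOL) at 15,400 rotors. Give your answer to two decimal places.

Contribution at this volume is 15,400 × £67.94 = £1,046,276.00.
Operating income = contribution − fixed costs = £1,046,276.00 − £581,100 = £465,176.00.
Degree of operating leverage = £1,046,276.00 / £465,176.00 = 2.2492.

2.25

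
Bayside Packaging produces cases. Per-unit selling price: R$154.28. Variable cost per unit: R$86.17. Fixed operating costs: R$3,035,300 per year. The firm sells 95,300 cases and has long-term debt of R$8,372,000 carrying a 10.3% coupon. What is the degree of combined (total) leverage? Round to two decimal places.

2.50

Contribution at this volume is 95,300 × R$68.11 = R$6,490,883.00.
Operating income = contribution − fixed costs = R$6,490,883.00 − R$3,035,300 = R$3,455,583.00. Interest = R$862,316.00.
DOL = R$6,490,883.00 ÷ R$3,455,583.00 = 1.8784; DFL = R$3,455,583.00 ÷ R$2,593,267.00 = 1.3325.
Combined leverage = 1.8784 × 1.3325 = 2.5030.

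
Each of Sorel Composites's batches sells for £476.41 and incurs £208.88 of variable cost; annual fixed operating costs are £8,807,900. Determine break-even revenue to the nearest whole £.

CM per unit = £476.41 − £208.88 = £267.53; CM ratio = £267.53 / £476.41 = 0.5616.
Break-even revenue = fixed costs × price ÷ CM = £8,807,900 × £476.41 ÷ £267.53 = £15,684,864.

£15,684,864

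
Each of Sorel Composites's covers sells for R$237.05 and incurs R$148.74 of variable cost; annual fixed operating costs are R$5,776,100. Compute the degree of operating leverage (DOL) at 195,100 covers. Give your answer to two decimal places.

At 195,100 units, contribution = 195,100 × R$88.31 = R$17,229,281.00.
Subtracting fixed costs: EBIT = R$17,229,281.00 − R$5,776,100 = R$11,453,181.00.
So DOL = total CM / EBIT = R$17,229,281.00 / R$11,453,181.00 = 1.5043.

1.50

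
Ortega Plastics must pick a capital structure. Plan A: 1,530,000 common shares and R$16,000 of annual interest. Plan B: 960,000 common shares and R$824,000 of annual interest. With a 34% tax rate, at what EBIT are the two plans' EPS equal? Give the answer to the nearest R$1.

R$2,184,842

Set EPS_A = EPS_B: (EBIT − R$16,000)(1 − 0.34) ÷ 1,530,000 = (EBIT − R$824,000)(1 − 0.34) ÷ 960,000.
Cancelling (1 − t) and cross-multiplying: 960,000·(EBIT − 16,000) = 1,530,000·(EBIT − 824,000).
Solving, EBIT = (824,000·1,530,000 − 16,000·960,000) / (1,530,000 − 960,000) = 1,245,360,000,000 / 570,000 = 2,184,842.11.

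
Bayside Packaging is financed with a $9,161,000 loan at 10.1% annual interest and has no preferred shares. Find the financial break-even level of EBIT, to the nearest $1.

Annual interest = 10.1% × $9,161,000 = $925,261.00.
With no preferred dividends, EPS = 0 when EBIT exactly covers interest, so the financial break-even EBIT is $925,261.00.

$925,261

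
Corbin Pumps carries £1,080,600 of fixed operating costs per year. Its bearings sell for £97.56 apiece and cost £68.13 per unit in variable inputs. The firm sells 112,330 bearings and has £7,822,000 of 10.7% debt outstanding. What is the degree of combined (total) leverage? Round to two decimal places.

At 112,330 units, contribution = 112,330 × £29.43 = £3,305,871.90.
Operating income = contribution − fixed costs = £3,305,871.90 − £1,080,600 = £2,225,271.90. Interest = £836,954.00.
DOL = £3,305,871.90 ÷ £2,225,271.90 = 1.4856; DFL = £2,225,271.90 ÷ £1,388,317.90 = 1.6029.
DCL = DOL × DFL = 1.4856 × 1.6029 = 2.3813.

2.38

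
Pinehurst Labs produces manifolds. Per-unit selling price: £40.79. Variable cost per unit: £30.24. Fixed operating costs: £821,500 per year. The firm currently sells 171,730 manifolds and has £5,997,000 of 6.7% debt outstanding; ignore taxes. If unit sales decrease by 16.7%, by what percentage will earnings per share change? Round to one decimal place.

At 171,730 units, contribution = 171,730 × £10.55 = £1,811,751.50.
EBIT = £1,811,751.50 − £821,500 = £990,251.50.
Interest = £401,799.00, so EBIT − I = £588,452.50.
Degree of combined leverage = contribution ÷ (EBIT − I) = £1,811,751.50 ÷ £588,452.50 = 3.0788.
%ΔEPS = DCL × %ΔSales = 3.0788 × -16.7% = -51.4%.

-51.4%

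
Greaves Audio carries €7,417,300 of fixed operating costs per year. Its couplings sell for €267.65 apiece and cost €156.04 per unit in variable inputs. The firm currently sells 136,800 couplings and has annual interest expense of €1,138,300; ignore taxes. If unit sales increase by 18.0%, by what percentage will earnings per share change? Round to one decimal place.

+40.9%

At 136,800 units, contribution = 136,800 × €111.61 = €15,268,248.00.
EBIT = €15,268,248.00 − €7,417,300 = €7,850,948.00.
After interest of €1,138,300.00, pre-tax earnings = €6,712,648.00.
Degree of combined leverage = contribution ÷ (EBIT − I) = €15,268,248.00 ÷ €6,712,648.00 = 2.2745.
EPS therefore changes by 2.2745 × (+18.0%) = +40.9%.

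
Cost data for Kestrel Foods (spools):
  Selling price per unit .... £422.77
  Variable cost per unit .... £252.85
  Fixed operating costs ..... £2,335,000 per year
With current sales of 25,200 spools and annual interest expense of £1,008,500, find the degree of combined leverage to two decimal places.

Contribution at this volume is 25,200 × £169.92 = £4,281,984.00.
EBIT = £4,281,984.00 − £2,335,000 = £1,946,984.00. Interest = £1,008,500.00, so EBIT − I = £938,484.00.
DCL = contribution ÷ (EBIT − I) = £4,281,984.00 ÷ £938,484.00 = 4.5627.

4.56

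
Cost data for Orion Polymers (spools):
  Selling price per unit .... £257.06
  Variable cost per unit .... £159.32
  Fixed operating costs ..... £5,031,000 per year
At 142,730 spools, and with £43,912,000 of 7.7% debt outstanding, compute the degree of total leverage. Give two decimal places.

2.52

At 142,730 units, contribution = 142,730 × £97.74 = £13,950,430.20.
Operating income = contribution − fixed costs = £13,950,430.20 − £5,031,000 = £8,919,430.20. Interest = £3,381,224.00, so EBIT − I = £5,538,206.20.
Degree of total leverage = total CM / (EBIT − interest) = £13,950,430.20 / £5,538,206.20 = 2.5189.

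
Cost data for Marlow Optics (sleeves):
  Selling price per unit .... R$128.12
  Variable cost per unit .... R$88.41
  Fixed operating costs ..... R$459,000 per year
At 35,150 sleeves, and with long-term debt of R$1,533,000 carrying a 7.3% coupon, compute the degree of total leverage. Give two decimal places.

1.69

At 35,150 units, contribution = 35,150 × R$39.71 = R$1,395,806.50.
EBIT = R$1,395,806.50 − R$459,000 = R$936,806.50. Interest = R$111,909.00, so EBIT − I = R$824,897.50.
DCL = contribution ÷ (EBIT − I) = R$1,395,806.50 ÷ R$824,897.50 = 1.6921.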